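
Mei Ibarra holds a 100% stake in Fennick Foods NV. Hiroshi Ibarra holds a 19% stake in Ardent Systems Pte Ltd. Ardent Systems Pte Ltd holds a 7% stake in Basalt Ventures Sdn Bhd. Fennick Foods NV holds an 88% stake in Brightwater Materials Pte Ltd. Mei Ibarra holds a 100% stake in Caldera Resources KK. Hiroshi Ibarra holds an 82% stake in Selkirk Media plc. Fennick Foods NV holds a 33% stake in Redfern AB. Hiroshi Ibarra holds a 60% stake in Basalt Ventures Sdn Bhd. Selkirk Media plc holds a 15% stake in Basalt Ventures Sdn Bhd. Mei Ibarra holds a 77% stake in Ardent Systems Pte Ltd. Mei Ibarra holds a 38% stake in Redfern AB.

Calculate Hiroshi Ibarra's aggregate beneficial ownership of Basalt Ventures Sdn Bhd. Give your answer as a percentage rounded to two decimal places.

73.63%

Hiroshi reaches Basalt along 3 paths.
Direct stake: 60% = 60%.
Via Ardent: 19% × 7% = 1.33%.
Via Selkirk: 82% × 15% = 12.3%.
Total: 60% + 1.33% + 12.3% = 73.63%.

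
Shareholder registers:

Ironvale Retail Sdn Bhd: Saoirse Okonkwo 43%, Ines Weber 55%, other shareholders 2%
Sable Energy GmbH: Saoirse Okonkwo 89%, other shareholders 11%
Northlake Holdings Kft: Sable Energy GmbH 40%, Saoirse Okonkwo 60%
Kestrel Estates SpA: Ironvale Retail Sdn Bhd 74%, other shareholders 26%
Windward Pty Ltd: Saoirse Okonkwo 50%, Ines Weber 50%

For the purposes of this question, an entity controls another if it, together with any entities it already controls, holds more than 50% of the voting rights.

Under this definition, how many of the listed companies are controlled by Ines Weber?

Ines holds 55% of Ironvale, so Ines controls Ironvale.
Ironvale holds 74% of Kestrel, so Ines controls Kestrel.
No other company's threshold is met.
Ines controls 2 companies.

2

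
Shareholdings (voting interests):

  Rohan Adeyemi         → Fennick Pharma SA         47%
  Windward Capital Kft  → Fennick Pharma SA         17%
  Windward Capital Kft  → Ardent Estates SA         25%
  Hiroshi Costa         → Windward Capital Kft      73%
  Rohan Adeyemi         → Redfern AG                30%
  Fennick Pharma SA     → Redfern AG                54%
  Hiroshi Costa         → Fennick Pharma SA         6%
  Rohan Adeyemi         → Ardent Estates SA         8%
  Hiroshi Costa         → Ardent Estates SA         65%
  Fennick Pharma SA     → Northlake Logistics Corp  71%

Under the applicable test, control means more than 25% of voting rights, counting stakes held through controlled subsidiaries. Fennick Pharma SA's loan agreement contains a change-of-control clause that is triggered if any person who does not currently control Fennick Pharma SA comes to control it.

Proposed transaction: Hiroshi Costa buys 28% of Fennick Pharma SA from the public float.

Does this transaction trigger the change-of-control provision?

The purchase changes only Hiroshi's holdings, so Hiroshi is the only person who could newly come to control Fennick.
Hiroshi holds 73% of Windward, so Hiroshi controls Windward.
Windward and Hiroshi together hold 25% + 65% = 90% of Ardent, so Hiroshi controls Ardent.
In Fennick, Hiroshi's side holds only 17% + 6% = 23%, not > 25%.
So before the transaction, Hiroshi does not control Fennick.
After the purchase, Hiroshi's direct stake in Fennick rises to 6% + 28% = 34%.
Windward and Hiroshi together hold 17% + 34% = 51% of Fennick, so Hiroshi controls Fennick.
Hiroshi did not control Fennick before and does after, so the clause is triggered.

Yes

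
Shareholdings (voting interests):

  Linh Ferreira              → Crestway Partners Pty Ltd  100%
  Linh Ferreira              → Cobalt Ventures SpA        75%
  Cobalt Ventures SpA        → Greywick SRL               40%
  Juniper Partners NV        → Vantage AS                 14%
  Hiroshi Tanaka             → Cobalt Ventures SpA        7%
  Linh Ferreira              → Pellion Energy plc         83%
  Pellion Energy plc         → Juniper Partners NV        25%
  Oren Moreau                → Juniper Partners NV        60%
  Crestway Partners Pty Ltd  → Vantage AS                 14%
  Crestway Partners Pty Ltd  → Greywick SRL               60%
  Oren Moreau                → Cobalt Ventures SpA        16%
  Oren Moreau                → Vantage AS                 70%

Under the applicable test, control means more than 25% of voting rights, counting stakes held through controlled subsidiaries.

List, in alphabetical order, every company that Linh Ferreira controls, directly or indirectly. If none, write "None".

Linh holds 83% of Pellion, so Linh controls Pellion.
Linh holds 75% of Cobalt, so Linh controls Cobalt.
Linh holds 100% of Crestway, so Linh controls Crestway.
Cobalt and Crestway together hold 40% + 60% = 100% of Greywick, so Linh controls Greywick.
No other company's threshold is met.

Cobalt Ventures SpA, Crestway Partners Pty Ltd, Greywick SRL, Pellion Energy plc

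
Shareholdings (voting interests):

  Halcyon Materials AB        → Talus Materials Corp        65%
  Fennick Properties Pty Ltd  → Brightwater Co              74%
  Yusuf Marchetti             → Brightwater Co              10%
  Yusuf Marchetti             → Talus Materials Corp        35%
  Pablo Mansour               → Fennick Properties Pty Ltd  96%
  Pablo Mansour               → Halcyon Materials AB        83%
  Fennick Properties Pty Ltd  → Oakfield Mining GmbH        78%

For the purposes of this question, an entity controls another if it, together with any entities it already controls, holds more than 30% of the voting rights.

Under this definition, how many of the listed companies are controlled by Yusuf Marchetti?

Yusuf holds 35% of Talus, so Yusuf controls Talus.
No other company's threshold is met.
Yusuf controls 1 company.

1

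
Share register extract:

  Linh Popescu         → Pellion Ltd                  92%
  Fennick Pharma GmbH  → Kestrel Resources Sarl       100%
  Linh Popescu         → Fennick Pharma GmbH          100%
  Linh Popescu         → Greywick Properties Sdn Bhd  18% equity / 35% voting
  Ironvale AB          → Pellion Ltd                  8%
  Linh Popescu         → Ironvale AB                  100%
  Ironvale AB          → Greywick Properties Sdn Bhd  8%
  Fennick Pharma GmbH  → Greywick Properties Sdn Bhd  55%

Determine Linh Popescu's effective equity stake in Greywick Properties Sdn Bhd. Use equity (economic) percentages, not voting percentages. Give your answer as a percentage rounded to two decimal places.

81.00%

Linh reaches Greywick along 3 paths.
Direct stake: 18% = 18%.
Via Fennick: 100% × 55% = 55%.
Via Ironvale: 100% × 8% = 8%.
Total: 18% + 55% + 8% = 81%.
Rounded: 81.00%.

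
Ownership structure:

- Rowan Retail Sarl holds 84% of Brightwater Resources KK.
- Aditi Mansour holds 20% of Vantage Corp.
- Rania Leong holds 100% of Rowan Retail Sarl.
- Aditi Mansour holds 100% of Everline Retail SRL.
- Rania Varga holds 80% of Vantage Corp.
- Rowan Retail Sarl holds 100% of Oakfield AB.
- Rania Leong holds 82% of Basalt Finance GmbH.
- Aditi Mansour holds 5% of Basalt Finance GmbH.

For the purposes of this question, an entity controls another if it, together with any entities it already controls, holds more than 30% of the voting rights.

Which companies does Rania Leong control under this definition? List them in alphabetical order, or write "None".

Basalt Finance GmbH, Brightwater Resources KK, Oakfield AB, Rowan Retail Sarl

Rania Leong holds 82% of Basalt, so Rania Leong controls Basalt.
Rania Leong holds 100% of Rowan, so Rania Leong controls Rowan.
Rowan holds 84% of Brightwater, so Rania Leong controls Brightwater.
Rowan holds 100% of Oakfield, so Rania Leong controls Oakfield.
No other company's threshold is met.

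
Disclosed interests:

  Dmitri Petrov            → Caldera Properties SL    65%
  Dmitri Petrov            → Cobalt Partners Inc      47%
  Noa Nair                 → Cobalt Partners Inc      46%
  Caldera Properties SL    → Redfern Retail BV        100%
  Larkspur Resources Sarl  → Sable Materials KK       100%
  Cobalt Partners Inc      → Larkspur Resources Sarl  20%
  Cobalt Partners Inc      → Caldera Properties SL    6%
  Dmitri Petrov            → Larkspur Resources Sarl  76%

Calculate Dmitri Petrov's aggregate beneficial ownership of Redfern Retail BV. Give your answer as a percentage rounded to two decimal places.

Dmitri reaches Redfern along 2 paths.
Via Cobalt → Caldera: 47% × 6% × 100% = 2.82%.
Via Caldera: 65% × 100% = 65%.
Total: 2.82% + 65% = 67.82%.

67.82%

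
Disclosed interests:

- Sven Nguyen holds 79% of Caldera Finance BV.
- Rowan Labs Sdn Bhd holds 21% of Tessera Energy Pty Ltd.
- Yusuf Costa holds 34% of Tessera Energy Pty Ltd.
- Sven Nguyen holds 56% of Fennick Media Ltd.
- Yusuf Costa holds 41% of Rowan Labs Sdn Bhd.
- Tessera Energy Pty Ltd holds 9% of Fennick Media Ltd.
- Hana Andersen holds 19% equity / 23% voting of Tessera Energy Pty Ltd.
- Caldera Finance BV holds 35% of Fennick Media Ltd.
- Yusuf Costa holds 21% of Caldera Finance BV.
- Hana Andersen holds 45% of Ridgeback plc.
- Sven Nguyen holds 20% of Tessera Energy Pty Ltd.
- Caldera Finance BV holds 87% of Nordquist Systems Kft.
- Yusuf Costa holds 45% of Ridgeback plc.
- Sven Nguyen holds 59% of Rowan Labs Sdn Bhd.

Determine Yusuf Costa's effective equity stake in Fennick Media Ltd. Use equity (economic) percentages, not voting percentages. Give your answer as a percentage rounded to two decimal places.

Yusuf reaches Fennick along 3 paths.
Via Caldera: 21% × 35% = 7.35%.
Via Rowan → Tessera: 41% × 21% × 9% = 0.7749%.
Via Tessera: 34% × 9% = 3.06%.
Total: 7.35% + 0.7749% + 3.06% = 11.1849%.
Rounded: 11.18%.

11.18%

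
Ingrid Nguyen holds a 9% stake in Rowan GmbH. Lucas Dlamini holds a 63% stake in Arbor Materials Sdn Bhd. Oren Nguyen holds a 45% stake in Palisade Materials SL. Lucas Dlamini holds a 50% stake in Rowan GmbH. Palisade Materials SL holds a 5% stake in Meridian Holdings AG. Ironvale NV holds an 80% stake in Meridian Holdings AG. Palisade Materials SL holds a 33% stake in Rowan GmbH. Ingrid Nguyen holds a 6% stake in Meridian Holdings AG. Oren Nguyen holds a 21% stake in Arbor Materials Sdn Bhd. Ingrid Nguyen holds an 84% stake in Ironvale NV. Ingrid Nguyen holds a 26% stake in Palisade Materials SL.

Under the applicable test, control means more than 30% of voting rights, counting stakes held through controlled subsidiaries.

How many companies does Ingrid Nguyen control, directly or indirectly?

2

Ingrid holds 84% of Ironvale, so Ingrid controls Ironvale.
Ingrid and Ironvale together hold 6% + 80% = 86% of Meridian, so Ingrid controls Meridian.
No other company's threshold is met.
Ingrid controls 2 companies.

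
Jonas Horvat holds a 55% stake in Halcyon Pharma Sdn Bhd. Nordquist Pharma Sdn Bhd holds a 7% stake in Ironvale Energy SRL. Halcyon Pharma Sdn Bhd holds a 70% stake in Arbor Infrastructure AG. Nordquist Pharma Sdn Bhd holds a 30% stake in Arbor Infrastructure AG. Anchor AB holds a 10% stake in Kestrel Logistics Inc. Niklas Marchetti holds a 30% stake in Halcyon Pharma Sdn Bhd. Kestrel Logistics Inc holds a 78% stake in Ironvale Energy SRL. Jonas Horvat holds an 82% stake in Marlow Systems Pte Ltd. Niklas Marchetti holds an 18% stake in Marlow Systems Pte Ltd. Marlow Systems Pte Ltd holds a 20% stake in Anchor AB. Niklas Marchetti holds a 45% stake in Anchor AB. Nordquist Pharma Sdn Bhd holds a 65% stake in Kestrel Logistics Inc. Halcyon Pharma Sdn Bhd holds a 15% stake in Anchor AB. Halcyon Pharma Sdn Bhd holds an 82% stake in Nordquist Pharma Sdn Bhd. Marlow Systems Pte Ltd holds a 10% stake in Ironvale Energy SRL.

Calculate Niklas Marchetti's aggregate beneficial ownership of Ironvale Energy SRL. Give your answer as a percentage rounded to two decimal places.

Niklas reaches Ironvale along 6 paths.
Via Halcyon → Nordquist → Kestrel: 30% × 82% × 65% × 78% = 12.4722%.
Via Marlow → Anchor → Kestrel: 18% × 20% × 10% × 78% = 0.2808%.
Via Anchor → Kestrel: 45% × 10% × 78% = 3.51%.
Via Halcyon → Anchor → Kestrel: 30% × 15% × 10% × 78% = 0.351%.
Via Marlow: 18% × 10% = 1.8%.
Via Halcyon → Nordquist: 30% × 82% × 7% = 1.722%.
Total: 12.4722% + 0.2808% + 3.51% + 0.351% + 1.8% + 1.722% = 20.136%.
Rounded: 20.14%.

20.14%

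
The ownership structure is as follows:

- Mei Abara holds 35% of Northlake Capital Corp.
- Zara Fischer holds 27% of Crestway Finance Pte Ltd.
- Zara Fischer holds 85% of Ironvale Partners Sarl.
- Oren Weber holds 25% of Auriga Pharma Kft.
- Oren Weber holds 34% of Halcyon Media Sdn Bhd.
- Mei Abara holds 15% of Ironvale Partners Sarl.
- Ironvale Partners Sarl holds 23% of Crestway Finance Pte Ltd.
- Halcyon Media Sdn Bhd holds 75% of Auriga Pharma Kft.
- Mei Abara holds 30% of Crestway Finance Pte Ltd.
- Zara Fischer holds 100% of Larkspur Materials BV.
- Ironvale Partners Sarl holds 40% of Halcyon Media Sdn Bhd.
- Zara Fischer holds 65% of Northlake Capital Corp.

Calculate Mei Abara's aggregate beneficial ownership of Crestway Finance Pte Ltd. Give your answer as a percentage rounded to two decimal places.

Mei reaches Crestway along 2 paths.
Direct stake: 30% = 30%.
Via Ironvale: 15% × 23% = 3.45%.
Total: 30% + 3.45% = 33.45%.

33.45%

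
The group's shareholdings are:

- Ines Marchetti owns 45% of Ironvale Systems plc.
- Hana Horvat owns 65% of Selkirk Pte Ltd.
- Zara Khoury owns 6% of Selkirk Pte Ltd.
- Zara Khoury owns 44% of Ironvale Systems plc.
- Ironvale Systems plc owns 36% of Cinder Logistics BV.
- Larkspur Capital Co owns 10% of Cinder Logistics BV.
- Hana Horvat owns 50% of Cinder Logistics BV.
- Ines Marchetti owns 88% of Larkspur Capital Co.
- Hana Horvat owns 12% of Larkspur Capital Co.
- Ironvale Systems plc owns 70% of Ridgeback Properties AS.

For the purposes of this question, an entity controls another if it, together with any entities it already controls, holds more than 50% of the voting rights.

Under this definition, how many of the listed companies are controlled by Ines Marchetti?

Ines holds 88% of Larkspur, so Ines controls Larkspur.
No other company's threshold is met.
Ines controls 1 company.

1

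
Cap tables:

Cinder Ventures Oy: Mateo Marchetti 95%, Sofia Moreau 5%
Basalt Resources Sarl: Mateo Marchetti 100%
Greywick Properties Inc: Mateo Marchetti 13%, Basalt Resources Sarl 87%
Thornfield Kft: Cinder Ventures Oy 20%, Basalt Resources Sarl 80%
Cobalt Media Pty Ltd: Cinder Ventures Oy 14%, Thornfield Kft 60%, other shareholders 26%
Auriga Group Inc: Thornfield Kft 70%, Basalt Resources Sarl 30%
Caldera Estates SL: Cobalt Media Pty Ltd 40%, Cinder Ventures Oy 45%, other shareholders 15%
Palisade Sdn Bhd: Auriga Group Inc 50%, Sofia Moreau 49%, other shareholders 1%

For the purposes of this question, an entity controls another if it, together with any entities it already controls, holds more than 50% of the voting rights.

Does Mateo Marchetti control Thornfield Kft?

Mateo holds 95% of Cinder, so Mateo controls Cinder.
Mateo holds 100% of Basalt, so Mateo controls Basalt.
Cinder and Basalt together hold 20% + 80% = 100% of Thornfield, so Mateo controls Thornfield.

Yes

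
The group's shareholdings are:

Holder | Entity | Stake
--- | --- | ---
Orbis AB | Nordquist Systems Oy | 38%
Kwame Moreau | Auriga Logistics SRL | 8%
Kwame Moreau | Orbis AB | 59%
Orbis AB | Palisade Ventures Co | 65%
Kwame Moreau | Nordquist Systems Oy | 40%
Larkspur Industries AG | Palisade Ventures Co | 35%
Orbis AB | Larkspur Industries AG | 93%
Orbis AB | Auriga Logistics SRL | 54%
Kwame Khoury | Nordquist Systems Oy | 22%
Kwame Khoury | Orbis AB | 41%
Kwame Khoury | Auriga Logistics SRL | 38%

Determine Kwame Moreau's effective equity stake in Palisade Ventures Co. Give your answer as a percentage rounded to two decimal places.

57.55%

Kwame Moreau reaches Palisade along 2 paths.
Via Orbis → Larkspur: 59% × 93% × 35% = 19.2045%.
Via Orbis: 59% × 65% = 38.35%.
Total: 19.2045% + 38.35% = 57.5545%.
Rounded: 57.55%.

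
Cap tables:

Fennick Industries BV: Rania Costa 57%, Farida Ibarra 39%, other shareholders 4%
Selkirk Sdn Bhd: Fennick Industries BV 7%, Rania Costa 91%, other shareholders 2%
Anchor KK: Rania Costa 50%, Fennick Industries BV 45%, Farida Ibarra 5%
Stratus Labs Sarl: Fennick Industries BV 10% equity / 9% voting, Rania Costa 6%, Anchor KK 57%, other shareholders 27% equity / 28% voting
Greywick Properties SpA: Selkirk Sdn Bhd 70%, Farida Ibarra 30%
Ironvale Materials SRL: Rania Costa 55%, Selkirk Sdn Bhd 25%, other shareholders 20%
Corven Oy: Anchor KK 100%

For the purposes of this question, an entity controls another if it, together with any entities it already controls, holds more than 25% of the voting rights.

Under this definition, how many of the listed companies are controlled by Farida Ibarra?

5

Farida holds 39% of Fennick, so Farida controls Fennick.
Fennick and Farida together hold 45% + 5% = 50% of Anchor, so Farida controls Anchor.
Fennick and Anchor together hold 9% + 57% = 66% of Stratus, so Farida controls Stratus.
Farida holds 30% of Greywick, so Farida controls Greywick.
Anchor holds 100% of Corven, so Farida controls Corven.
No other company's threshold is met.
Farida controls 5 companies.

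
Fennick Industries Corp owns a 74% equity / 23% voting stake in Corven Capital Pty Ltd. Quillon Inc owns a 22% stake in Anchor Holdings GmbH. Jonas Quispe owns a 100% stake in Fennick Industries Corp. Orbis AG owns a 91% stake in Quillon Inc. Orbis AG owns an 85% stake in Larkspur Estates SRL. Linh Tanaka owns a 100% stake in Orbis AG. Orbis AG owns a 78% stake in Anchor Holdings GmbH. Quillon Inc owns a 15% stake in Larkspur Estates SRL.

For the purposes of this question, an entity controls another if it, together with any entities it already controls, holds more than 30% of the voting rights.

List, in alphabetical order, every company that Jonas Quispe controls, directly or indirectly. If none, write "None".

Fennick Industries Corp

Jonas holds 100% of Fennick, so Jonas controls Fennick.
No other company's threshold is met.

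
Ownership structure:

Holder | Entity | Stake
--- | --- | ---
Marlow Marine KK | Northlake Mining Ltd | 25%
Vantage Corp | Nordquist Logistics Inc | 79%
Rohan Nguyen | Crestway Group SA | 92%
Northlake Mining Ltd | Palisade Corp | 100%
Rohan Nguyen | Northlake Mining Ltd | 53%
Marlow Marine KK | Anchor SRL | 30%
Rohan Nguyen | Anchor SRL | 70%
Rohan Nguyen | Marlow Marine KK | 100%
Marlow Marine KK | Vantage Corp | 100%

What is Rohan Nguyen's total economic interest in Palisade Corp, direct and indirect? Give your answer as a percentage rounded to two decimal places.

Rohan reaches Palisade along 2 paths.
Via Marlow → Northlake: 100% × 25% × 100% = 25%.
Via Northlake: 53% × 100% = 53%.
Total: 25% + 53% = 78%.
Rounded: 78.00%.

78.00%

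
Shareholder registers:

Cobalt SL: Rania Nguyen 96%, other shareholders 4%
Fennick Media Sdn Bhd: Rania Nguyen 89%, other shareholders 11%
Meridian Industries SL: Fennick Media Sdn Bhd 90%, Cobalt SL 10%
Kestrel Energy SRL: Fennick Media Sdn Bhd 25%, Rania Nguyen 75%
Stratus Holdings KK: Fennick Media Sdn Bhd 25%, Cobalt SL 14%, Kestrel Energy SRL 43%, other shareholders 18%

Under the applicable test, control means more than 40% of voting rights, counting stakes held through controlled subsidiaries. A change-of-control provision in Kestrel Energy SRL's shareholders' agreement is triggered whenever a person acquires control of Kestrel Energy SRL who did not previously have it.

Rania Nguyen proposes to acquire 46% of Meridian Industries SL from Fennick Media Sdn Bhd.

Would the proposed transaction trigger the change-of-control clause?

The purchase adds only to Rania's holdings (Fennick's stake shrinks), so Rania is the only person who could newly come to control Kestrel.
Rania holds 89% of Fennick, so Rania controls Fennick.
Fennick and Rania together hold 25% + 75% = 100% of Kestrel, so Rania controls Kestrel.
So Rania already controls Kestrel before the transaction.
After the purchase, Rania holds 46% of Meridian directly, and Fennick's stake falls to 44%.
Rania controlled Kestrel already, so this is not a new person acquiring control; every other person's position is unchanged or reduced.
No new person acquires control, so the clause is not triggered.

No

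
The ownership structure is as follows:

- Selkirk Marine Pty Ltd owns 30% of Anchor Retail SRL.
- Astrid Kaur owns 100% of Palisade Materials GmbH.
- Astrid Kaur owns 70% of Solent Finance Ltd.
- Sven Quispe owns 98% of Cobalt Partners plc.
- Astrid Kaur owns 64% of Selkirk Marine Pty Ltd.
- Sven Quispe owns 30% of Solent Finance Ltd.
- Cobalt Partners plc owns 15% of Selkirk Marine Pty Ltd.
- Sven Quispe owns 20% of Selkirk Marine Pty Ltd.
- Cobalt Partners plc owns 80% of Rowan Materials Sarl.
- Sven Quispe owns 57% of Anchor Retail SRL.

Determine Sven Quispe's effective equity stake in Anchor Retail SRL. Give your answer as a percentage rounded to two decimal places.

67.41%

Sven reaches Anchor along 3 paths.
Direct stake: 57% = 57%.
Via Cobalt → Selkirk: 98% × 15% × 30% = 4.41%.
Via Selkirk: 20% × 30% = 6%.
Total: 57% + 4.41% + 6% = 67.41%.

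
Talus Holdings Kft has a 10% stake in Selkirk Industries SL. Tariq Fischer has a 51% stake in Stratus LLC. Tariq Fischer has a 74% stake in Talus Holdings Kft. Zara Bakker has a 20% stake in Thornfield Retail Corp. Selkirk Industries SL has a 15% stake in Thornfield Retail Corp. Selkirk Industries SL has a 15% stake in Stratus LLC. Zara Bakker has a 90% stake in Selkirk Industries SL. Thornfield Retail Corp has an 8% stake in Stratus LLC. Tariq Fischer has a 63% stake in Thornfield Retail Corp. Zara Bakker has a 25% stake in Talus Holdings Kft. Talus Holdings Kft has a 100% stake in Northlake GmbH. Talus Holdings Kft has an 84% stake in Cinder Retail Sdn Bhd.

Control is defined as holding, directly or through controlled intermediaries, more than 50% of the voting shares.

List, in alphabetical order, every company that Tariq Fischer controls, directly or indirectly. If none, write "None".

Tariq holds 74% of Talus, so Tariq controls Talus.
Tariq holds 63% of Thornfield, so Tariq controls Thornfield.
Talus holds 100% of Northlake, so Tariq controls Northlake.
Tariq and Thornfield together hold 51% + 8% = 59% of Stratus, so Tariq controls Stratus.
Talus holds 84% of Cinder, so Tariq controls Cinder.
No other company's threshold is met.

Cinder Retail Sdn Bhd, Northlake GmbH, Stratus LLC, Talus Holdings Kft, Thornfield Retail Corp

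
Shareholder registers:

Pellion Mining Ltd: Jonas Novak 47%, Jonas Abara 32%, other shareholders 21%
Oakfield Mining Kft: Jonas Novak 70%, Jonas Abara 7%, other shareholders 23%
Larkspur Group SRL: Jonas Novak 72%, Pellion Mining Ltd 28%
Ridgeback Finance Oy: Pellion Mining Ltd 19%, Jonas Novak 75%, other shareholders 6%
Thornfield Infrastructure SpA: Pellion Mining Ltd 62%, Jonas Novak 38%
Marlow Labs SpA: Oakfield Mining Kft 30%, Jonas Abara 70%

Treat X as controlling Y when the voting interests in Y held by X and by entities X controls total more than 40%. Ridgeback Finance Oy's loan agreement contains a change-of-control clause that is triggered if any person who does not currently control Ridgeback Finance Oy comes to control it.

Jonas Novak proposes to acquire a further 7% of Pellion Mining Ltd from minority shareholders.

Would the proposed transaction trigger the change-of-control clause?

The purchase changes only Jonas Novak's holdings, so Jonas Novak is the only person who could newly come to control Ridgeback.
Jonas Novak holds 47% of Pellion, so Jonas Novak controls Pellion.
Pellion and Jonas Novak together hold 19% + 75% = 94% of Ridgeback, so Jonas Novak controls Ridgeback.
So Jonas Novak already controls Ridgeback before the transaction.
After the purchase, Jonas Novak's direct stake in Pellion rises to 47% + 7% = 54%.
Jonas Novak controlled Ridgeback already, so this is not a new person acquiring control; every other person's position is unchanged or reduced.
No new person acquires control, so the clause is not triggered.

No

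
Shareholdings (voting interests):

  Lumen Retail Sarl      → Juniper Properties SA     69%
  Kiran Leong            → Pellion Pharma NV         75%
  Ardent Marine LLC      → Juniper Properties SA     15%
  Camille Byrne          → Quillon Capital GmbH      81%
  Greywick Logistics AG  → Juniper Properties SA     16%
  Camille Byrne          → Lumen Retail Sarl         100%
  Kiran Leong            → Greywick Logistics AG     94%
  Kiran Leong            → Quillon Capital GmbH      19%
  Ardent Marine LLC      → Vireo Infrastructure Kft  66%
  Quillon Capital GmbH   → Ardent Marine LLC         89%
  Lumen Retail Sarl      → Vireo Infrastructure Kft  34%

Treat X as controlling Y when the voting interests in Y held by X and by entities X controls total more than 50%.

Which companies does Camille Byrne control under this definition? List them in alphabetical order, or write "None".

Ardent Marine LLC, Juniper Properties SA, Lumen Retail Sarl, Quillon Capital GmbH, Vireo Infrastructure Kft

Camille holds 100% of Lumen, so Camille controls Lumen.
Camille holds 81% of Quillon, so Camille controls Quillon.
Quillon holds 89% of Ardent, so Camille controls Ardent.
Ardent and Lumen together hold 66% + 34% = 100% of Vireo, so Camille controls Vireo.
Ardent and Lumen together hold 15% + 69% = 84% of Juniper, so Camille controls Juniper.
No other company's threshold is met.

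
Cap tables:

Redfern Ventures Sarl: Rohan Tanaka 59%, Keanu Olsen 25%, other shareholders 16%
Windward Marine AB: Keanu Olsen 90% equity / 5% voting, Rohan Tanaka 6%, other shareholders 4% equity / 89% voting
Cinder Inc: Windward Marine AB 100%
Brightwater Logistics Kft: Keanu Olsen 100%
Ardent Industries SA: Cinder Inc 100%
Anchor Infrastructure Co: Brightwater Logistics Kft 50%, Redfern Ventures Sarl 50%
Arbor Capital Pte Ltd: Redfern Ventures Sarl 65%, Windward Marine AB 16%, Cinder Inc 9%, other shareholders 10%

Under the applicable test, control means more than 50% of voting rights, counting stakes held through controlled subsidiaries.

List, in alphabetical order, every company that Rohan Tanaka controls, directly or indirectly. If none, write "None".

Arbor Capital Pte Ltd, Redfern Ventures Sarl

Rohan holds 59% of Redfern, so Rohan controls Redfern.
Redfern holds 65% of Arbor, so Rohan controls Arbor.
No other company's threshold is met.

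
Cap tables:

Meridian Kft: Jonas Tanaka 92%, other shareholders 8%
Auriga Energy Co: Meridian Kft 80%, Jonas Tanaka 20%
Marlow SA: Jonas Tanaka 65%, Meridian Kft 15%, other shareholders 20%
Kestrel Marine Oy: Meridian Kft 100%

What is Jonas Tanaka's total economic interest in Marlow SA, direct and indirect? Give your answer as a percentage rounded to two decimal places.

78.80%

Jonas reaches Marlow along 2 paths.
Direct stake: 65% = 65%.
Via Meridian: 92% × 15% = 13.8%.
Total: 65% + 13.8% = 78.8%.
Rounded: 78.80%.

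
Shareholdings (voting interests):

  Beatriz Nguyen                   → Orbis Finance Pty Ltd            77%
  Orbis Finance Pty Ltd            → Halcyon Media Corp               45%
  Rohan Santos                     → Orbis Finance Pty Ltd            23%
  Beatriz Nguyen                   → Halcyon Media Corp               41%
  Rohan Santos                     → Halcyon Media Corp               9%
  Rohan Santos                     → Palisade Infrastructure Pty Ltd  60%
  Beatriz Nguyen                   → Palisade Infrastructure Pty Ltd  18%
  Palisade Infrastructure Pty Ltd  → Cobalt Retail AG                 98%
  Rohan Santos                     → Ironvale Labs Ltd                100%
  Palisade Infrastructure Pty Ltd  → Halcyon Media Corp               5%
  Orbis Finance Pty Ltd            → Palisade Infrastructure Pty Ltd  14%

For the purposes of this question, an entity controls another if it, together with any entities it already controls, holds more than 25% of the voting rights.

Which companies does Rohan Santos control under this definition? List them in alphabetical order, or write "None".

Rohan holds 60% of Palisade, so Rohan controls Palisade.
Rohan holds 100% of Ironvale, so Rohan controls Ironvale.
Palisade holds 98% of Cobalt, so Rohan controls Cobalt.
No other company's threshold is met.

Cobalt Retail AG, Ironvale Labs Ltd, Palisade Infrastructure Pty Ltd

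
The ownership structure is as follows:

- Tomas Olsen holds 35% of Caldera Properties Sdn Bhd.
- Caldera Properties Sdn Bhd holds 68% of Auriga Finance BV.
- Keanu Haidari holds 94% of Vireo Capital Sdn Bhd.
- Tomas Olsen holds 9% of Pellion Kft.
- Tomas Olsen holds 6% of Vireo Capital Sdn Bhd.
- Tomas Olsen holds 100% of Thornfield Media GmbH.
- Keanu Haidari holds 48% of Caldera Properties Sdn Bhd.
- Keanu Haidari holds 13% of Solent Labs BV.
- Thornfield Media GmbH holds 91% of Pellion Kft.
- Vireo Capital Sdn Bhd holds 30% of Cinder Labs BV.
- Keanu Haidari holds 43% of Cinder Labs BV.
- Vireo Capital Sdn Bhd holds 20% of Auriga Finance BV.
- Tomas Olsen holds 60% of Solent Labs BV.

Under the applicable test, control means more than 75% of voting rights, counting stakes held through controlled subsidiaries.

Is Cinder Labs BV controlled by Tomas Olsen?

Tomas holds 100% of Thornfield, so Tomas controls Thornfield.
Thornfield and Tomas together hold 91% + 9% = 100% of Pellion, so Tomas controls Pellion.
Neither Tomas nor any entity Tomas controls holds any voting interest in Cinder.
So Tomas does not control Cinder.

No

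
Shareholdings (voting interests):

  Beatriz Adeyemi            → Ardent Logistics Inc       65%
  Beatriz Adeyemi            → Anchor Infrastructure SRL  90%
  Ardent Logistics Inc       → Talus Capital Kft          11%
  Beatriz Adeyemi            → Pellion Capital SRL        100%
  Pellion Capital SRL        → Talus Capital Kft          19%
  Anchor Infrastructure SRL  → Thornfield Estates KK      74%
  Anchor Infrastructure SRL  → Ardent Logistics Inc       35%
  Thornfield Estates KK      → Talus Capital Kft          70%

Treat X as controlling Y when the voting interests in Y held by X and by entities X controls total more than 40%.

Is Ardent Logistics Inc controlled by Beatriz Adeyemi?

Yes

Beatriz holds 90% of Anchor, so Beatriz controls Anchor.
Anchor and Beatriz together hold 35% + 65% = 100% of Ardent, so Beatriz controls Ardent.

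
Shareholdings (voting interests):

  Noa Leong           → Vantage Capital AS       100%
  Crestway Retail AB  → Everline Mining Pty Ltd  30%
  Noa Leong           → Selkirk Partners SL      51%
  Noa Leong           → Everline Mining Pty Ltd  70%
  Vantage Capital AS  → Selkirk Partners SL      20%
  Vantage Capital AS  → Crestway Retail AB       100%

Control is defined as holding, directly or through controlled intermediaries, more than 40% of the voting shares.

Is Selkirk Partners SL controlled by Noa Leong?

Noa holds 100% of Vantage, so Noa controls Vantage.
Noa and Vantage together hold 51% + 20% = 71% of Selkirk, so Noa controls Selkirk.

Yes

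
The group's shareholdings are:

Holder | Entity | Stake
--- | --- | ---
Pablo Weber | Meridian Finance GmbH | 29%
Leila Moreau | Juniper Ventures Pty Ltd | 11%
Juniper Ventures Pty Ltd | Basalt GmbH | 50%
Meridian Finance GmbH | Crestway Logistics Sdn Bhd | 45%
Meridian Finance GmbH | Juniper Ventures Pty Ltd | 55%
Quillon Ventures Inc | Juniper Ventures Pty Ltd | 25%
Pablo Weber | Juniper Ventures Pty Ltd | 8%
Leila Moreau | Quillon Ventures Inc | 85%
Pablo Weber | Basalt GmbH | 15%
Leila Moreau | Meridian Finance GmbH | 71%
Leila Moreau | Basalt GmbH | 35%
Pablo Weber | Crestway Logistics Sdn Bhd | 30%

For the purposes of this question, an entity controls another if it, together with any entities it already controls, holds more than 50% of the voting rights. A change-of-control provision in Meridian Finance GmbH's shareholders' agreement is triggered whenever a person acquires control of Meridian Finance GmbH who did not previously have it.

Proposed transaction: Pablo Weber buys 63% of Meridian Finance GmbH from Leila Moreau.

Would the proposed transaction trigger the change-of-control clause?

The purchase adds only to Pablo's holdings (Leila's stake shrinks), so Pablo is the only person who could newly come to control Meridian.
Pablo's largest direct stake is 30% in Crestway, which does not meet the threshold, so Pablo controls no company.
In Meridian, Pablo's side holds only 29%, not > 50%.
So before the transaction, Pablo does not control Meridian.
After the purchase, Pablo's direct stake in Meridian rises to 29% + 63% = 92%, and Leila's stake falls to 8%.
Pablo holds 92% of Meridian, so Pablo controls Meridian.
Pablo did not control Meridian before and does after, so the clause is triggered.

Yes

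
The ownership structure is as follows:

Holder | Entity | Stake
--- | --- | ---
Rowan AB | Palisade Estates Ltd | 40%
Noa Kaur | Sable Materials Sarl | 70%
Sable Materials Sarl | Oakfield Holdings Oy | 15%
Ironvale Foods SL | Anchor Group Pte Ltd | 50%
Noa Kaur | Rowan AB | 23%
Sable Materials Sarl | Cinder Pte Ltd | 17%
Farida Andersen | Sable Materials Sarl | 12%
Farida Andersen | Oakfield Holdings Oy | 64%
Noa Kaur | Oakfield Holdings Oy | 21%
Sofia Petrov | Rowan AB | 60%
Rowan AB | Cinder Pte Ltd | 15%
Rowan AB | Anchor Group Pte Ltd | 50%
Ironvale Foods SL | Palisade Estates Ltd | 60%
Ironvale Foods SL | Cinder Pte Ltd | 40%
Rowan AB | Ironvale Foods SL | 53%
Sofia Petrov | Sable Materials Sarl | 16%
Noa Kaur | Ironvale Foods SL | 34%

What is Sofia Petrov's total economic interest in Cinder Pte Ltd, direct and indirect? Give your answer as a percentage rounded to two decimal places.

24.44%

Sofia reaches Cinder along 3 paths.
Via Rowan → Ironvale: 60% × 53% × 40% = 12.72%.
Via Sable: 16% × 17% = 2.72%.
Via Rowan: 60% × 15% = 9%.
Total: 12.72% + 2.72% + 9% = 24.44%.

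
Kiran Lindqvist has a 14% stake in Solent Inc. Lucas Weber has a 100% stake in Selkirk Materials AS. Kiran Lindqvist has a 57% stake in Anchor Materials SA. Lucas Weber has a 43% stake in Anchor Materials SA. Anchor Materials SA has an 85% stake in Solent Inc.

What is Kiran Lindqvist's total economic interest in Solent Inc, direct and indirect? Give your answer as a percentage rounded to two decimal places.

Kiran reaches Solent along 2 paths.
Via Anchor: 57% × 85% = 48.45%.
Direct stake: 14% = 14%.
Total: 48.45% + 14% = 62.45%.

62.45%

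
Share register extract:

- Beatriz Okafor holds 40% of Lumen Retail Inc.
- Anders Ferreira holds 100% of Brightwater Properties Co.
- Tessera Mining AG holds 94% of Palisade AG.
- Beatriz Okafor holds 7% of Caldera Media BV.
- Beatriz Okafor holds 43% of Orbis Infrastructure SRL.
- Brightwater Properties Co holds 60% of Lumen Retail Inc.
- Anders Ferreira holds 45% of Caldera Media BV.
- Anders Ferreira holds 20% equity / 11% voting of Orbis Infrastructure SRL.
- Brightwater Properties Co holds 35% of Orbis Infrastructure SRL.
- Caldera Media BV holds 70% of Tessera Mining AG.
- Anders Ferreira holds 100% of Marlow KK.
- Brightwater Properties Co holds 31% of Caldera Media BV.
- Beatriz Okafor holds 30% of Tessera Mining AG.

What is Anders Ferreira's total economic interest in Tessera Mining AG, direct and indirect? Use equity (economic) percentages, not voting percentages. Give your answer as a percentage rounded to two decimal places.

Anders reaches Tessera along 2 paths.
Via Brightwater → Caldera: 100% × 31% × 70% = 21.7%.
Via Caldera: 45% × 70% = 31.5%.
Total: 21.7% + 31.5% = 53.2%.
Rounded: 53.20%.

53.20%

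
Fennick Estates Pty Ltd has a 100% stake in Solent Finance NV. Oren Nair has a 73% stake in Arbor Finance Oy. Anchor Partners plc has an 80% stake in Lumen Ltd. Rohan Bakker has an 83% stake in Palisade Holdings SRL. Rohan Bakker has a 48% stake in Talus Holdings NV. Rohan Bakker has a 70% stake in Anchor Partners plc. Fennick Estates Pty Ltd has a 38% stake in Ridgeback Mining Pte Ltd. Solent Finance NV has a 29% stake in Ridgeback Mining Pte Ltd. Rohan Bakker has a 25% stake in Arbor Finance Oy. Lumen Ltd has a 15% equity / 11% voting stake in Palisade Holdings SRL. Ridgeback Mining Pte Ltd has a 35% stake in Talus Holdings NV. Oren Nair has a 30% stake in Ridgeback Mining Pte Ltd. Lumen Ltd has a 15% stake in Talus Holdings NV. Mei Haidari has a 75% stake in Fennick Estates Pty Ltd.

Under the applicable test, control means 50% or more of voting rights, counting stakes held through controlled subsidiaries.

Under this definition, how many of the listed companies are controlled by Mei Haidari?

3

Mei holds 75% of Fennick, so Mei controls Fennick.
Fennick holds 100% of Solent, so Mei controls Solent.
Fennick and Solent together hold 38% + 29% = 67% of Ridgeback, so Mei controls Ridgeback.
No other company's threshold is met.
Mei controls 3 companies.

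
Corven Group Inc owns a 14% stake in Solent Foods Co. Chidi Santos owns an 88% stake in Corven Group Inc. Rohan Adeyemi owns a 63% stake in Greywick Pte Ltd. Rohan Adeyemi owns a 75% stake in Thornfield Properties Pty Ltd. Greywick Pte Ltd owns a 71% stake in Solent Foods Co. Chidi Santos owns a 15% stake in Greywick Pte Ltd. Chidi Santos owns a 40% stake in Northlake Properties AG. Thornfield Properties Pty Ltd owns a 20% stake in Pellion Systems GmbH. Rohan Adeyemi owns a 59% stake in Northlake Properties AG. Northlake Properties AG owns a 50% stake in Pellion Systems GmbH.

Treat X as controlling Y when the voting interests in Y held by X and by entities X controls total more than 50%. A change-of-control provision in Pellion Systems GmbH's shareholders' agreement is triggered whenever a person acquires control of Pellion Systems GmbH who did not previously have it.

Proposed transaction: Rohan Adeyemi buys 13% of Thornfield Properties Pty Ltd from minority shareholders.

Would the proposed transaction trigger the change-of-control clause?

The purchase changes only Rohan's holdings, so Rohan is the only person who could newly come to control Pellion.
Rohan holds 75% of Thornfield, so Rohan controls Thornfield.
Rohan holds 59% of Northlake, so Rohan controls Northlake.
Northlake and Thornfield together hold 50% + 20% = 70% of Pellion, so Rohan controls Pellion.
So Rohan already controls Pellion before the transaction.
After the purchase, Rohan's direct stake in Thornfield rises to 75% + 13% = 88%.
Rohan controlled Pellion already, so this is not a new person acquiring control; every other person's position is unchanged or reduced.
No new person acquires control, so the clause is not triggered.

No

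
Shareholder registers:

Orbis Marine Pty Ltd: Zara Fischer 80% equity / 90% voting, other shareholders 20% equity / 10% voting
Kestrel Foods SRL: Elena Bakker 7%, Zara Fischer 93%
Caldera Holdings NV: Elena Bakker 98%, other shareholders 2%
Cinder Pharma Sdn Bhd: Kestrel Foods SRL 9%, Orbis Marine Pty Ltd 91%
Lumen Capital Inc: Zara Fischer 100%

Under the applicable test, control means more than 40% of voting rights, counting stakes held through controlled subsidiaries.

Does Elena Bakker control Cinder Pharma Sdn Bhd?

Elena holds 98% of Caldera, so Elena controls Caldera.
Neither Elena nor any entity Elena controls holds any voting interest in Cinder.
So Elena does not control Cinder.

No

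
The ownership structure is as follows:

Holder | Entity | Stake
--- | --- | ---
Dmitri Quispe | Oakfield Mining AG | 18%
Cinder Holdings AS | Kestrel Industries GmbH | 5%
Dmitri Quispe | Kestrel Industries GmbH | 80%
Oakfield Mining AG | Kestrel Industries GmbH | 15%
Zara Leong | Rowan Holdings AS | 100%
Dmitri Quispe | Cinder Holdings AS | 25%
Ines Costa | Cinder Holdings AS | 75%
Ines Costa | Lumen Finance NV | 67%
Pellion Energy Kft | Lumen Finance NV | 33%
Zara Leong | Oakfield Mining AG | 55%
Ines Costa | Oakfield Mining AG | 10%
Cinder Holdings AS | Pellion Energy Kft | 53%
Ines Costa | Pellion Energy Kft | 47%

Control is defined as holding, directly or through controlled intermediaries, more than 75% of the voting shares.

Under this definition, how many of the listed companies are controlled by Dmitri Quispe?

1

Dmitri holds 80% of Kestrel, so Dmitri controls Kestrel.
No other company's threshold is met.
Dmitri controls 1 company.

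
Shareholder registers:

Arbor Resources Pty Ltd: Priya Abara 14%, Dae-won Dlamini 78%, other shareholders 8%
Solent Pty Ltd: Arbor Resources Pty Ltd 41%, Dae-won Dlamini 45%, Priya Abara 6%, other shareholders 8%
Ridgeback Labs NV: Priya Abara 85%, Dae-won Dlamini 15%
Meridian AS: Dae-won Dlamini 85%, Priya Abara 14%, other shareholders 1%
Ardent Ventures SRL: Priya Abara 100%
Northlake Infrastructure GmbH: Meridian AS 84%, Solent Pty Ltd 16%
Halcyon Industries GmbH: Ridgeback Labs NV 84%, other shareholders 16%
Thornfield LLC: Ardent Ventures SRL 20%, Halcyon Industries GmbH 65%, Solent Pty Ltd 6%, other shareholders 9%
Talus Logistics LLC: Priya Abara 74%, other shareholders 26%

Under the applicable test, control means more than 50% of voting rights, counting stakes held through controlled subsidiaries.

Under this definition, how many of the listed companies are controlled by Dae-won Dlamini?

Dae-won holds 78% of Arbor, so Dae-won controls Arbor.
Arbor and Dae-won together hold 41% + 45% = 86% of Solent, so Dae-won controls Solent.
Dae-won holds 85% of Meridian, so Dae-won controls Meridian.
Meridian and Solent together hold 84% + 16% = 100% of Northlake, so Dae-won controls Northlake.
No other company's threshold is met.
Dae-won controls 4 companies.

4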